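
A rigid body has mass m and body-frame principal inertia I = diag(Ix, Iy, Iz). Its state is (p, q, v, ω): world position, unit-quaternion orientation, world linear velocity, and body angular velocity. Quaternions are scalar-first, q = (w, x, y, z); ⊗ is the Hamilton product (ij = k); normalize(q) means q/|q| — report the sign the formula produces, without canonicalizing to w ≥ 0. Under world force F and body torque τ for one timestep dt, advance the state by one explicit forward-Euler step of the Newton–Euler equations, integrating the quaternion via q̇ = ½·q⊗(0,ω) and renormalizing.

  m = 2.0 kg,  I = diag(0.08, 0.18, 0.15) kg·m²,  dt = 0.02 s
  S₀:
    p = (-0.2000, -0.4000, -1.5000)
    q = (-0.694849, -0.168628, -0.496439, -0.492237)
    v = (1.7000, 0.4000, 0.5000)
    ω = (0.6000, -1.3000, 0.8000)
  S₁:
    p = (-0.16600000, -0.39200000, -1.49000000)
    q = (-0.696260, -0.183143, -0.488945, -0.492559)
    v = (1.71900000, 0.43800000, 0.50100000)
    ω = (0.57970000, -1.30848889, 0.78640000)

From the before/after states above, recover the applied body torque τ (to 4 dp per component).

τ = (-0.0500, -0.1100, -0.1800)

rate change Δω = (-0.02030000, -0.00848889, -0.01360000)
I·α + gyro = (-0.0500, -0.1100, -0.1800)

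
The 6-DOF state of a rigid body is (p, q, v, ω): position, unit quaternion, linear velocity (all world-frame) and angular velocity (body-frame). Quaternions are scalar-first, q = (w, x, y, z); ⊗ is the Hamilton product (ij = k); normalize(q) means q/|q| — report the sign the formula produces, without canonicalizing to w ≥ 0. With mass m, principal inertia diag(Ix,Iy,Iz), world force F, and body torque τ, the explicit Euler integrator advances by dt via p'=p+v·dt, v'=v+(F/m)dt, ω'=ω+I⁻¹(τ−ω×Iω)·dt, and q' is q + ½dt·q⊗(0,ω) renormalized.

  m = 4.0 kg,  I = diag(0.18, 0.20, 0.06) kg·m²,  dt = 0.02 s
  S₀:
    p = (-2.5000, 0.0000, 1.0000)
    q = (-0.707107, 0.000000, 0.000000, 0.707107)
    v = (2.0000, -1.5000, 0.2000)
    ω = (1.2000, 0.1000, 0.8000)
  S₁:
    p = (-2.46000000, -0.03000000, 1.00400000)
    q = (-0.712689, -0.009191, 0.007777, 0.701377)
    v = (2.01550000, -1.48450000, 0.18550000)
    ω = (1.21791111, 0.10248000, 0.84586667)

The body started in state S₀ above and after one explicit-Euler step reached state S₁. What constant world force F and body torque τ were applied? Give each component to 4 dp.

v₁ − v₀ = (0.01550000, 0.01550000, -0.01450000)
F = m·Δv/dt = (3.1000, 3.1000, -2.9000)
rate change Δω = (0.01791111, 0.00248000, 0.04586667)
applied torque τ = (0.1500, 0.1400, 0.1400)

F = (3.1000, 3.1000, -2.9000)
τ = (0.1500, 0.1400, 0.1400)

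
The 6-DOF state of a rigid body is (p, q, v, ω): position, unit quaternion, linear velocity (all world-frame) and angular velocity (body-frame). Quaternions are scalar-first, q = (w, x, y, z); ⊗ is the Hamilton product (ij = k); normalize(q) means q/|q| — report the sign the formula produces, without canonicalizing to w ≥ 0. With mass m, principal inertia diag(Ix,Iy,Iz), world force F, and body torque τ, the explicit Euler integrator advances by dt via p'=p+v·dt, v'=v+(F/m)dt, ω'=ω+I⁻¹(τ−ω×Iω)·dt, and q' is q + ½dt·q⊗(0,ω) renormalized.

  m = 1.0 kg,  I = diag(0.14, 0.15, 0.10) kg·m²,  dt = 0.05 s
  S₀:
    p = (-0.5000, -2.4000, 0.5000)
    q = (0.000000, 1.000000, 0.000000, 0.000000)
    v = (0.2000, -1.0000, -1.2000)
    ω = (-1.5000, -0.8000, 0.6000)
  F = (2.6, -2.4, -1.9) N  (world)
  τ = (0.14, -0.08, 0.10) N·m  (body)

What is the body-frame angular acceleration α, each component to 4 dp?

α = (0.8286, -0.2933, 0.8800)

precession coupling ω×(Iω) = (0.0240, -0.0360, 0.0120)
angular accel α = (0.8286, -0.2933, 0.8800)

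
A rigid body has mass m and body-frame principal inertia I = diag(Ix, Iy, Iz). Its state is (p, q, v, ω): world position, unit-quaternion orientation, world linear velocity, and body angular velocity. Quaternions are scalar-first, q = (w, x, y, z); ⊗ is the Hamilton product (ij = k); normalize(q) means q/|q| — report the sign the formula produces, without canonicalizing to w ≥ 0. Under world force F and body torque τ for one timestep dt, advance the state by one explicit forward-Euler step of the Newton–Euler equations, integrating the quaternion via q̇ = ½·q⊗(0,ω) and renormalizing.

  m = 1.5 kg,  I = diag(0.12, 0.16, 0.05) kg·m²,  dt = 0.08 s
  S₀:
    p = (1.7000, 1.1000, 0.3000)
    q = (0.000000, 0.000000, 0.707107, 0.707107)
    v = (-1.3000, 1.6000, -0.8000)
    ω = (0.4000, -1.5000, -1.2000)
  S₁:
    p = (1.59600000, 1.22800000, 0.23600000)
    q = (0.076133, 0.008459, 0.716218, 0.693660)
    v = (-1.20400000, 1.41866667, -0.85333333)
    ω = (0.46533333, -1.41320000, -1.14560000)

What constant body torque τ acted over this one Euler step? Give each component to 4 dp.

τ = (-0.1000, 0.1400, 0.0100)

rate change Δω = (0.06533333, 0.08680000, 0.05440000)
ω₀×(Iω₀) = (-0.1980, -0.0336, -0.0240)
τ = I·(Δω/dt) + ω₀×(Iω₀) = (-0.1000, 0.1400, 0.0100)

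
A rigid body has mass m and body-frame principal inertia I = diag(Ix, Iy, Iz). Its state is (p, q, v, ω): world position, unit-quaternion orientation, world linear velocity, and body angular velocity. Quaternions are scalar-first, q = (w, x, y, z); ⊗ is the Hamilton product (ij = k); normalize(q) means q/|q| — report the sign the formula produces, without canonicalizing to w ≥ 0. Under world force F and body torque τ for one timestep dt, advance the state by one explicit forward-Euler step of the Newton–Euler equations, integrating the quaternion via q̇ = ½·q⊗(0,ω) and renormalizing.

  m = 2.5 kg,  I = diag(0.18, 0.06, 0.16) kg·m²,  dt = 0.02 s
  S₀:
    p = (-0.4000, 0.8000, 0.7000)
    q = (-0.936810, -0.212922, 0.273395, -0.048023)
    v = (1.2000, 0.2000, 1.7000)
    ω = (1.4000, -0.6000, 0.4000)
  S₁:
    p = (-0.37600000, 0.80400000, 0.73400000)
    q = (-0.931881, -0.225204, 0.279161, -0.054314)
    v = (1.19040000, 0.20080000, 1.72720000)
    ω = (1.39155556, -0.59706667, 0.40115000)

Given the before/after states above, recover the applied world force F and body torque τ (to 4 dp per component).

F = (-1.2000, 0.1000, 3.4000)
τ = (-0.1000, 0.0200, 0.1100)

velocity change Δv = (-0.00960000, 0.00080000, 0.02720000)
applied force F = (-1.2000, 0.1000, 3.4000)
rate change Δω = (-0.00844444, 0.00293333, 0.00115000)
precession coupling = (-0.0240, 0.0112, 0.1008)
I·α + gyro = (-0.1000, 0.0200, 0.1100)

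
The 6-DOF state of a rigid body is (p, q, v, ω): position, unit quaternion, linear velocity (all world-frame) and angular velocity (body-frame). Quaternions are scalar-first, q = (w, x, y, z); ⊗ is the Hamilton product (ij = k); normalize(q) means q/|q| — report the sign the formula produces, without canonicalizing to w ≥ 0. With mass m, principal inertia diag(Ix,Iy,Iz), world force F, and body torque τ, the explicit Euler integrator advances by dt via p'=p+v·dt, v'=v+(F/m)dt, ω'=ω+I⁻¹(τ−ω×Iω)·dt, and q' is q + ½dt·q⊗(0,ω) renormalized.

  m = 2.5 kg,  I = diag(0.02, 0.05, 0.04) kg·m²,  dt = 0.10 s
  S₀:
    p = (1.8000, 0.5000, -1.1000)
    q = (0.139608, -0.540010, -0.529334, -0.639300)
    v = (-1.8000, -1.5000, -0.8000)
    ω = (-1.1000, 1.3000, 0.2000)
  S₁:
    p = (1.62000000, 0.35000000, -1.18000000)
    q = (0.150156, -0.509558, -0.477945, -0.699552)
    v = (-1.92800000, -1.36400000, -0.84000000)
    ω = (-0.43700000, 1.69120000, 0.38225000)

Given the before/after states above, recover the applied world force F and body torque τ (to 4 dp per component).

Δω = ω₁−ω₀ = (0.66300000, 0.39120000, 0.18225000)
τ = I·(Δω/dt) + ω₀×(Iω₀) = (0.1300, 0.2000, 0.0300)
velocity change Δv = (-0.12800000, 0.13600000, -0.04000000)
F = m·Δv/dt = (-3.2000, 3.4000, -1.0000)

F = (-3.2000, 3.4000, -1.0000)
τ = (0.1300, 0.2000, 0.0300)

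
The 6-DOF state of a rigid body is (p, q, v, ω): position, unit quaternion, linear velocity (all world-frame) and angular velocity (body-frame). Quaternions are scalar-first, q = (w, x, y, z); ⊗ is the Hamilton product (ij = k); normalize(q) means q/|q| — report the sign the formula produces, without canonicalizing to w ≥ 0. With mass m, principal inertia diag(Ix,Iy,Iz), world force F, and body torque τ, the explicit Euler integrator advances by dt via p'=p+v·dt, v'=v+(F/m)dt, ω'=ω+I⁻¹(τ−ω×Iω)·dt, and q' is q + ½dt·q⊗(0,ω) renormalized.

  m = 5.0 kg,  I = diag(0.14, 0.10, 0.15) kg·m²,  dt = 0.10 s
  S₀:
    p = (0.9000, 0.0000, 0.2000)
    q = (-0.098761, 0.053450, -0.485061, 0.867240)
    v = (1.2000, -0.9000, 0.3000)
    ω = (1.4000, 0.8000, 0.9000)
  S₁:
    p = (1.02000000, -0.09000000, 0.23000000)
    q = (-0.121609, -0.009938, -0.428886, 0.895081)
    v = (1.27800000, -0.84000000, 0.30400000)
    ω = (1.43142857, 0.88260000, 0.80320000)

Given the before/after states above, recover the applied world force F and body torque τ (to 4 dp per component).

F = (3.9000, 3.0000, 0.2000)
τ = (0.0800, 0.0700, -0.1900)

ω₁ − ω₀ = (0.03142857, 0.08260000, -0.09680000)
ω₀×(Iω₀) = (0.0360, -0.0126, -0.0448)
τ = I·(Δω/dt) + ω₀×(Iω₀) = (0.0800, 0.0700, -0.1900)
velocity change Δv = (0.07800000, 0.06000000, 0.00400000)
F = m·Δv/dt = (3.9000, 3.0000, 0.2000)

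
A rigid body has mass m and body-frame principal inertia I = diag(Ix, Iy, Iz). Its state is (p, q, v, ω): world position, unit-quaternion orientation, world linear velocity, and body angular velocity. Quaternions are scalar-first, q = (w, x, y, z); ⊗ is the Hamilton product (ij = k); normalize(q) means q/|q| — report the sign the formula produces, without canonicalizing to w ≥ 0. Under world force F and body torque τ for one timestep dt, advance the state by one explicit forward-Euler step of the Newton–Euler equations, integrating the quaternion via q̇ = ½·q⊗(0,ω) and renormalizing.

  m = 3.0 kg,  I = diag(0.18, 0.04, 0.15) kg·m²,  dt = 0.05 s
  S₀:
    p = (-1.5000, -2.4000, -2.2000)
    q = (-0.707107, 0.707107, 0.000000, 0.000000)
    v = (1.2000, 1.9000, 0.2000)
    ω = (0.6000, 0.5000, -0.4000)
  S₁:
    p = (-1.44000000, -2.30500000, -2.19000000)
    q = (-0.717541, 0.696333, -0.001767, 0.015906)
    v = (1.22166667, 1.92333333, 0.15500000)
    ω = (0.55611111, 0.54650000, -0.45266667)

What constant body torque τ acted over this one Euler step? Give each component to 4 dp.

rate change Δω = (-0.04388889, 0.04650000, -0.05266667)
gyro term ω₀×Iω₀ = (-0.0220, -0.0072, -0.0420)
τ = I·(Δω/dt) + ω₀×(Iω₀) = (-0.1800, 0.0300, -0.2000)

τ = (-0.1800, 0.0300, -0.2000)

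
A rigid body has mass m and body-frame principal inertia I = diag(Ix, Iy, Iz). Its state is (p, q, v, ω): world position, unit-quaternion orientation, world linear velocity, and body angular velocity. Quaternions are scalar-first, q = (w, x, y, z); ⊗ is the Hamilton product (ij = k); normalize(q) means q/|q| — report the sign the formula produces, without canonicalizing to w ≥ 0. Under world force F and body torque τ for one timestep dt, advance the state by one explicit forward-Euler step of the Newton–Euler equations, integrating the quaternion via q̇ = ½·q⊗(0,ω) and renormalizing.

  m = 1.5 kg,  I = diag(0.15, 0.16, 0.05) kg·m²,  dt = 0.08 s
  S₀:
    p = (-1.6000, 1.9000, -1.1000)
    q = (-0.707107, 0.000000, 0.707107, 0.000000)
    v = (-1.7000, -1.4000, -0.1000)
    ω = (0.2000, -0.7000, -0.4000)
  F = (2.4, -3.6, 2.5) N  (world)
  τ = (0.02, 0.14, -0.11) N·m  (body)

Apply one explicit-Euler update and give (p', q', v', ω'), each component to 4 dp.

p + v·dt = (-1.7360, 1.7880, -1.1080)
v + (F/m)dt = (-1.5720, -1.5920, 0.0333)
precession coupling ω×(Iω) = (-0.0308, -0.0080, -0.0014)
angular accel α = (0.3387, 0.9250, -2.1720)
new body rate ω' = (0.2271, -0.6260, -0.5738)
2q̇ = q⊗(0,ω) = (0.4949749, -0.4242642, 0.4949749, 0.1414214)
q + ½dt·q⊗(0,ω), renormalized = (-0.6869, -0.0170, 0.7265, 0.0057)

p' = (-1.7360, 1.7880, -1.1080)
q' = (-0.6869, -0.0170, 0.7265, 0.0057)
v' = (-1.5720, -1.5920, 0.0333)
ω' = (0.2271, -0.6260, -0.5738)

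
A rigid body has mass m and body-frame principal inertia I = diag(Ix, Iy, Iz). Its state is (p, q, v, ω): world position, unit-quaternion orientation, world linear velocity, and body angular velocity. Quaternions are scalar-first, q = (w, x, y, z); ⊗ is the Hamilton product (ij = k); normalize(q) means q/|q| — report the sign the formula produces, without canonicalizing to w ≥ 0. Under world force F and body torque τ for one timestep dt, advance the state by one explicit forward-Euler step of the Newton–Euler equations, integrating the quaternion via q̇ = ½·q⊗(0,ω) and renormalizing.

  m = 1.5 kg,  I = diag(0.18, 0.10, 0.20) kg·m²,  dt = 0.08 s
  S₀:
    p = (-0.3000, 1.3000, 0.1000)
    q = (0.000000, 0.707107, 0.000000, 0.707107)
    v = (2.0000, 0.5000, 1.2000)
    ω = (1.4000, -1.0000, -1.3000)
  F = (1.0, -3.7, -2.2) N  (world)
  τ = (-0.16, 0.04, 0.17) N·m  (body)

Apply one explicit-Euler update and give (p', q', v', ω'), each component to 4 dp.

p' = (-0.1400, 1.3400, 0.1960)
q' = (-0.0028, 0.7327, 0.0761, 0.6763)
v' = (2.0533, 0.3027, 1.0827)
ω' = (1.2711, -0.9971, -1.2768)

gyro term ω×Iω = (0.1300, 0.0364, 0.1120)
(τ − ω×Iω)/I = (-1.6111, 0.0360, 0.2900)
new body rate ω' = (1.2711, -0.9971, -1.2768)
2q̇ = q⊗(0,ω) = (-0.0707107, 0.7071070, 1.9091889, -0.7071070)
q' = normalize(q + ½dt·q⊗(0,ω)) = (-0.0028, 0.7327, 0.0761, 0.6763)
a = F/m = (0.6667, -2.4667, -1.4667)
new position p' = (-0.1400, 1.3400, 0.1960)
v' = v + a·dt = (2.0533, 0.3027, 1.0827)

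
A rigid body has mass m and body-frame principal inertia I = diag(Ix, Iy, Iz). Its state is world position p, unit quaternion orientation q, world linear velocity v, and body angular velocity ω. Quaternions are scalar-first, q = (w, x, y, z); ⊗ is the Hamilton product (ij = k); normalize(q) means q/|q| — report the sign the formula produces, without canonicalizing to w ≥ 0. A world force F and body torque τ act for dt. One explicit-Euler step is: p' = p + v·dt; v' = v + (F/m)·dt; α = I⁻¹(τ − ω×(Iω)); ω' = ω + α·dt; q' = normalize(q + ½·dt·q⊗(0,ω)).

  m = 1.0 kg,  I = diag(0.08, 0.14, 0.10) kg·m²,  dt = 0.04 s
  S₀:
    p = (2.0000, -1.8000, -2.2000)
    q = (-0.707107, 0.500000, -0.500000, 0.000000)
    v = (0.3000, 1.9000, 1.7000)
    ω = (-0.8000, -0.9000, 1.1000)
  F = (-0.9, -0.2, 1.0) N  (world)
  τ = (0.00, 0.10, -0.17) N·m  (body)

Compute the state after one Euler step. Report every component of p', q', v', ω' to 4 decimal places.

p' = (2.0120, -1.7240, -2.1320)
q' = (-0.7077, 0.5000, -0.4980, -0.0325)
v' = (0.2640, 1.8920, 1.7400)
ω' = (-0.8198, -0.8765, 1.0147)

precession coupling ω×(Iω) = (0.0396, 0.0176, 0.0432)
(τ − ω×Iω)/I = (-0.4950, 0.5886, -2.1320)
ω' = ω + α·dt = (-0.8198, -0.8765, 1.0147)
Hamilton product q⊗(0,ω) = (-0.0500000, 0.0156856, 0.0863963, -1.6278177)
q' = normalize(q + ½dt·q⊗(0,ω)) = (-0.7077, 0.5000, -0.4980, -0.0325)
a = (-0.9000, -0.2000, 1.0000)
p + v·dt = (2.0120, -1.7240, -2.1320)
v' = v + a·dt = (0.2640, 1.8920, 1.7400)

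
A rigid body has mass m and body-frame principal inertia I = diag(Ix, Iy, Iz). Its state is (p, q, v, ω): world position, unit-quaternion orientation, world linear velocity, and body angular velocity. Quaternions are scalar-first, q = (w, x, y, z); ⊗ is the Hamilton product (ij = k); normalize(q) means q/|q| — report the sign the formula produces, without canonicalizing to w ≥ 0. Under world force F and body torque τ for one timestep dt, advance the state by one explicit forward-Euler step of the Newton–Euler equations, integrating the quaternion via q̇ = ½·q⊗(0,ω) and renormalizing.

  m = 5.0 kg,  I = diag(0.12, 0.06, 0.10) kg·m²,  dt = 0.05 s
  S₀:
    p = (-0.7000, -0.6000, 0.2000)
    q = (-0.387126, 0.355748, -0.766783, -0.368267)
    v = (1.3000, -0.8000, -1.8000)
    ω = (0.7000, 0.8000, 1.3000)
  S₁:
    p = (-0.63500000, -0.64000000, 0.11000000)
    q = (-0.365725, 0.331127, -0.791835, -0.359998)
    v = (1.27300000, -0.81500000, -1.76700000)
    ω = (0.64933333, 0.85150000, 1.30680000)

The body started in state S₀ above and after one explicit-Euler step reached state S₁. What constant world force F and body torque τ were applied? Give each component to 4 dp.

F = (-2.7000, -1.5000, 3.3000)
τ = (-0.0800, 0.0800, -0.0200)

rate change Δω = (-0.05066667, 0.05150000, 0.00680000)
I·α + gyro = (-0.0800, 0.0800, -0.0200)
v₁ − v₀ = (-0.02700000, -0.01500000, 0.03300000)
F = m·Δv/dt = (-2.7000, -1.5000, 3.3000)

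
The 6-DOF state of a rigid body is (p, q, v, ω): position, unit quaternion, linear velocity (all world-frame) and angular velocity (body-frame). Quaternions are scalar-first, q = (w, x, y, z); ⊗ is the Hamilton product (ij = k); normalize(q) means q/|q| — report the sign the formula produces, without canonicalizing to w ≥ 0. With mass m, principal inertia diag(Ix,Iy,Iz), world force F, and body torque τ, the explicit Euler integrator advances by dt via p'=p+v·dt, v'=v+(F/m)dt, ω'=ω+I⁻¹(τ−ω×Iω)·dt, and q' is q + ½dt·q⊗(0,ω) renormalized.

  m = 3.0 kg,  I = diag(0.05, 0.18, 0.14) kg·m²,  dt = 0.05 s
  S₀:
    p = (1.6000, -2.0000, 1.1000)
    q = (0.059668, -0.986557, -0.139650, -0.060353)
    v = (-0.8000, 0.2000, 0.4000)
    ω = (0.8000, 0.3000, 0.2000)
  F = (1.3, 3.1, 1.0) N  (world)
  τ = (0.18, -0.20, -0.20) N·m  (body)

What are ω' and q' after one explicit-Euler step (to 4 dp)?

(τ − ω×Iω)/I = (3.6480, -1.0311, -1.6514)
ω' = ω + α·dt = (0.9824, 0.2484, 0.1174)
q⊗(0,ω) = (0.8432112, 0.0379103, 0.1669294, -0.1723135)
q + ½dt·q⊗(0,ω), renormalized = (0.0807, -0.9854, -0.1354, -0.0646)

ω' = (0.9824, 0.2484, 0.1174)
q' = (0.0807, -0.9854, -0.1354, -0.0646)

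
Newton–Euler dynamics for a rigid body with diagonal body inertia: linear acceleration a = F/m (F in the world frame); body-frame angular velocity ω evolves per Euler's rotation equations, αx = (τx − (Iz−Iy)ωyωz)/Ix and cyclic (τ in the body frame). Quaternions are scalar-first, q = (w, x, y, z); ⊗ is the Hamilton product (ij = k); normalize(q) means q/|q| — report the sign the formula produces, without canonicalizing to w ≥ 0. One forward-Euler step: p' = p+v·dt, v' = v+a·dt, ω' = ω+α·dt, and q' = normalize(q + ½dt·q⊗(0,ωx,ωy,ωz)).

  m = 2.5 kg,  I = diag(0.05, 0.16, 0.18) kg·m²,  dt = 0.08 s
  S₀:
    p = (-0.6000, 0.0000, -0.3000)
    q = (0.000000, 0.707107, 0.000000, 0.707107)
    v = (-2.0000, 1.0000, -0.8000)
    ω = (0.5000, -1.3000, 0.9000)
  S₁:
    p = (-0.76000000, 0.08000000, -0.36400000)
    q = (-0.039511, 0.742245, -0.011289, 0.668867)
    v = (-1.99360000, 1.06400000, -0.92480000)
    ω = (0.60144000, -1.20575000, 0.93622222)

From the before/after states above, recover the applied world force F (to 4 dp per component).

F = (0.2000, 2.0000, -3.9000)

Δv = v₁−v₀ = (0.00640000, 0.06400000, -0.12480000)
m·(v₁−v₀)/dt = (0.2000, 2.0000, -3.9000)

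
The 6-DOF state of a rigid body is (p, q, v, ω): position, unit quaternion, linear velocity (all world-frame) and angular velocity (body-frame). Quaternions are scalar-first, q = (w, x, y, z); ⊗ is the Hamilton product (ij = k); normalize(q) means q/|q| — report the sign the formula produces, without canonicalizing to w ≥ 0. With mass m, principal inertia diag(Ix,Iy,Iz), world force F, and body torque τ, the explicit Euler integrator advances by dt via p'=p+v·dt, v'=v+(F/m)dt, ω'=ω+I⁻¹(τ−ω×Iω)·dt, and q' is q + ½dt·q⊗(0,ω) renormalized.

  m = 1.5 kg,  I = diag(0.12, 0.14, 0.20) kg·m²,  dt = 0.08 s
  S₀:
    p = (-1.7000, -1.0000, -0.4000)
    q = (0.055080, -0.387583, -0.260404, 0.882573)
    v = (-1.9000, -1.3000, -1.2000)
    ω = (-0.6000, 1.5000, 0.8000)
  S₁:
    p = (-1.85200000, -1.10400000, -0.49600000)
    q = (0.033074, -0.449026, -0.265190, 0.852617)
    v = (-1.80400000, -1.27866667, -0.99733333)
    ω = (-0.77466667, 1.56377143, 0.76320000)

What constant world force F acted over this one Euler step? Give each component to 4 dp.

Δv = v₁−v₀ = (0.09600000, 0.02133333, 0.20266667)
F = m·Δv/dt = (1.8000, 0.4000, 3.8000)

F = (1.8000, 0.4000, 3.8000)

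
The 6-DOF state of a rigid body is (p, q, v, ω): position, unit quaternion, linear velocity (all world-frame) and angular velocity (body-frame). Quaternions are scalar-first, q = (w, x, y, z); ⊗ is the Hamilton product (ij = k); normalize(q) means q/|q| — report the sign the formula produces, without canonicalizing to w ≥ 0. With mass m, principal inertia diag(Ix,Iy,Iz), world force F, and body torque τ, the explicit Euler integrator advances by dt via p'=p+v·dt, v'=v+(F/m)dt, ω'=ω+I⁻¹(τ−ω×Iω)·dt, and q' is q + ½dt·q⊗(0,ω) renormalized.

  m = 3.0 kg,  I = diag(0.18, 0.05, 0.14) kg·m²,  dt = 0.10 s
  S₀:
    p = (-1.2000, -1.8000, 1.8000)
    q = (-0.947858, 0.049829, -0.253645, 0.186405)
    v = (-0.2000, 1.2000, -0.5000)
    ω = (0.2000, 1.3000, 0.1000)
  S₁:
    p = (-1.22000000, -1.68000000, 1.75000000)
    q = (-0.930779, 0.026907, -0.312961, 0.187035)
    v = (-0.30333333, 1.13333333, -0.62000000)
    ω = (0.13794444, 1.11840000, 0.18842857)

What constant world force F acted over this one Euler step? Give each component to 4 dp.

Δv = v₁−v₀ = (-0.10333333, -0.06666667, -0.12000000)
m·(v₁−v₀)/dt = (-3.1000, -2.0000, -3.6000)

F = (-3.1000, -2.0000, -3.6000)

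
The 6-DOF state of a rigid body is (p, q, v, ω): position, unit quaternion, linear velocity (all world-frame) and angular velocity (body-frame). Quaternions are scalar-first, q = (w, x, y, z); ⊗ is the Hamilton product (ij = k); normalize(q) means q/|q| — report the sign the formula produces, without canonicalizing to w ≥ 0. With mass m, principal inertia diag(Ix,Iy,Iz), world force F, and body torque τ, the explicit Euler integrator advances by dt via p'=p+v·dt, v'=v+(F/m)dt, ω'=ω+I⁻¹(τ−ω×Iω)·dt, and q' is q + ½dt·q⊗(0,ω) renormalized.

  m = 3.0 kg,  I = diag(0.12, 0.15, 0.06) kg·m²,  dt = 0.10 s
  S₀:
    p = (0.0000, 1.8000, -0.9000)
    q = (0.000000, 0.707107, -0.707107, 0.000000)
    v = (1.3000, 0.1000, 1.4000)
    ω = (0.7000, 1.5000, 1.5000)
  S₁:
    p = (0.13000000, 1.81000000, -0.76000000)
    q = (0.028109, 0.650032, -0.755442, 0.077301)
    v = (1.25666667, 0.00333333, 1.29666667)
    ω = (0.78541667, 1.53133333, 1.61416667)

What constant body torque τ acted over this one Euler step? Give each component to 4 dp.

rate change Δω = (0.08541667, 0.03133333, 0.11416667)
gyro term ω₀×Iω₀ = (-0.2025, 0.0630, 0.0315)
applied torque τ = (-0.1000, 0.1100, 0.1000)

τ = (-0.1000, 0.1100, 0.1000)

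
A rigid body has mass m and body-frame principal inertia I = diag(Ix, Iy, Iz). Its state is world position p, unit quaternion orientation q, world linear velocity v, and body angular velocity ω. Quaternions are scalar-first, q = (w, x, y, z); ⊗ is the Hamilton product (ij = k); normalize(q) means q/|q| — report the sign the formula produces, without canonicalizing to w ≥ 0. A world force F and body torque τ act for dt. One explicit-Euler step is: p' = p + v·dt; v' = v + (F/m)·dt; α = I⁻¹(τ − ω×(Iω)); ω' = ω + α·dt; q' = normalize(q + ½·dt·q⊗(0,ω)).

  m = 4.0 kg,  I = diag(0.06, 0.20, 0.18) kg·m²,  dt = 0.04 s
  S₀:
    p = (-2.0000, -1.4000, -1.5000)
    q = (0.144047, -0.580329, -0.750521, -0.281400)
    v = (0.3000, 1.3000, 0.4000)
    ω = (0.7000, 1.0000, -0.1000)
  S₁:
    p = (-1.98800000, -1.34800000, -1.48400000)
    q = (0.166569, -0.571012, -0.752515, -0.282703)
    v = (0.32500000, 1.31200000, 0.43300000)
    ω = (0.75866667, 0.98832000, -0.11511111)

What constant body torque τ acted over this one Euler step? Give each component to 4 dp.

τ = (0.0900, -0.0500, 0.0300)

Δω = ω₁−ω₀ = (0.05866667, -0.01168000, -0.01511111)
applied torque τ = (0.0900, -0.0500, 0.0300)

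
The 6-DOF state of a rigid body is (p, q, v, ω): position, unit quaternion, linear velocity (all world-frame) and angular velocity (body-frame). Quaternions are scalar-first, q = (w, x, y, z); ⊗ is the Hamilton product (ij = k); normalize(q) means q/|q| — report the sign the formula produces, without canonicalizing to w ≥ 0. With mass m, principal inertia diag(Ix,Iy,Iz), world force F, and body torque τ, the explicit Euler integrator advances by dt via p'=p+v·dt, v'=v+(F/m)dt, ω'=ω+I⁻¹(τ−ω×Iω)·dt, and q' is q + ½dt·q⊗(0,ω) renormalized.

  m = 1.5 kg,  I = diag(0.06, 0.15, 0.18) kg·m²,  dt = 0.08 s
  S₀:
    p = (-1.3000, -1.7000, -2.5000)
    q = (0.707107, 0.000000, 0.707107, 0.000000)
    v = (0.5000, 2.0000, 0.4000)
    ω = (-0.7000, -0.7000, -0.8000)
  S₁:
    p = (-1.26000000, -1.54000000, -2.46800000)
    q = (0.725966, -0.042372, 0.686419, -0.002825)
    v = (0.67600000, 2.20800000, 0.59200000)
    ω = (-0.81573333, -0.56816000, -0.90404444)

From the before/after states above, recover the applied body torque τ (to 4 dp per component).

Δω = ω₁−ω₀ = (-0.11573333, 0.13184000, -0.10404444)
applied torque τ = (-0.0700, 0.1800, -0.1900)

τ = (-0.0700, 0.1800, -0.1900)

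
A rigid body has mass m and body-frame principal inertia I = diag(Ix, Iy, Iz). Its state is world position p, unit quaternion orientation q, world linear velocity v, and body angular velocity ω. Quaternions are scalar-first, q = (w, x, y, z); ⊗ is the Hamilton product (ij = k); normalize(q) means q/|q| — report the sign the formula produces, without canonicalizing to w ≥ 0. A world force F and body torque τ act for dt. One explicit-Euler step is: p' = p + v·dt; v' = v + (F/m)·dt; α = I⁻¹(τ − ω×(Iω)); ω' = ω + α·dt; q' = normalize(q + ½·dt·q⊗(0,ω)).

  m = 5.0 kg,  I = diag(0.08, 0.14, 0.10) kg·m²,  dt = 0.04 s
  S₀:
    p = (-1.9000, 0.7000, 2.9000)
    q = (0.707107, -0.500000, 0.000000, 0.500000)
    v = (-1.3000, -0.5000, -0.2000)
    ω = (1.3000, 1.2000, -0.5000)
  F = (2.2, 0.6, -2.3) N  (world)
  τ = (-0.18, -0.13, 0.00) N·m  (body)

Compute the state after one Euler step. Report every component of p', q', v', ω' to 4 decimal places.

new position p' = (-1.9520, 0.6800, 2.8920)
v + (F/m)dt = (-1.2824, -0.4952, -0.2184)
angular accel α = (-2.5500, -1.0214, -0.9360)
new body rate ω' = (1.1980, 1.1591, -0.5374)
2q̇ = q⊗(0,ω) = (0.9000000, 0.3192391, 1.2485284, -0.9535535)
q + ½dt·q⊗(0,ω), renormalized = (0.7246, -0.4933, 0.0250, 0.4806)

p' = (-1.9520, 0.6800, 2.8920)
q' = (0.7246, -0.4933, 0.0250, 0.4806)
v' = (-1.2824, -0.4952, -0.2184)
ω' = (1.1980, 1.1591, -0.5374)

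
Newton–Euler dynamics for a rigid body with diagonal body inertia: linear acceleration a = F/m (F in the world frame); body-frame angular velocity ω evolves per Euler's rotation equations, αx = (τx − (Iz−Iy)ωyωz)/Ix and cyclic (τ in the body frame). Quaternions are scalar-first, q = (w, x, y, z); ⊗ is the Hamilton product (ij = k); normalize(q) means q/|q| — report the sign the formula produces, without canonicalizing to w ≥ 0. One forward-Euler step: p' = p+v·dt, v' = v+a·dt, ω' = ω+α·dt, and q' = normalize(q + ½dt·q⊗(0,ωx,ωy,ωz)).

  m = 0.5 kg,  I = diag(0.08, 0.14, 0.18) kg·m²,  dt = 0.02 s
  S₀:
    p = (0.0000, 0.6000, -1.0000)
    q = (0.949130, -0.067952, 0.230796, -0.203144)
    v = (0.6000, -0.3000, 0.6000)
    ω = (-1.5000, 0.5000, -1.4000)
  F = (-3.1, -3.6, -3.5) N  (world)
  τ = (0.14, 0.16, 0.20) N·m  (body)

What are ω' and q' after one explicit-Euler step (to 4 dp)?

angular accel α = (2.1000, 2.6429, 1.3611)
ω + α·dt = (-1.4580, 0.5529, -1.3728)
q⊗(0,ω) = (-0.5017276, -1.6452374, 0.6841482, -1.0165640)
q' = normalize(q + ½dt·q⊗(0,ω)) = (0.9439, -0.0844, 0.2376, -0.2133)

ω' = (-1.4580, 0.5529, -1.3728)
q' = (0.9439, -0.0844, 0.2376, -0.2133)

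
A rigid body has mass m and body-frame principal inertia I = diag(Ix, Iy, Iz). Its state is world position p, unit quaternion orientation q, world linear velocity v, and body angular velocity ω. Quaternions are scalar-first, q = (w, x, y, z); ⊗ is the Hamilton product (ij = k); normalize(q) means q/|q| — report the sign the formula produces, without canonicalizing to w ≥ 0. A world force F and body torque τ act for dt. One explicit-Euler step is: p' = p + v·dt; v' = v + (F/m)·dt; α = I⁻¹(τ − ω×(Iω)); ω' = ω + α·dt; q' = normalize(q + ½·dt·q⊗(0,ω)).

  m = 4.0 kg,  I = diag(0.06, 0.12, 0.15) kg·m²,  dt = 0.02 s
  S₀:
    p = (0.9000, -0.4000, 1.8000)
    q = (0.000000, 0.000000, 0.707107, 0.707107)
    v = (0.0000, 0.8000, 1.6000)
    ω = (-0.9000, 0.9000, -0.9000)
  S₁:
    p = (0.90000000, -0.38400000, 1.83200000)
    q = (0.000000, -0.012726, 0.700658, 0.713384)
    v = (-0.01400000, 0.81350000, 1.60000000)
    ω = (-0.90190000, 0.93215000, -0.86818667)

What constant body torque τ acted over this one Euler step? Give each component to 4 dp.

τ = (-0.0300, 0.1200, 0.1900)

ω₁ − ω₀ = (-0.00190000, 0.03215000, 0.03181333)
applied torque τ = (-0.0300, 0.1200, 0.1900)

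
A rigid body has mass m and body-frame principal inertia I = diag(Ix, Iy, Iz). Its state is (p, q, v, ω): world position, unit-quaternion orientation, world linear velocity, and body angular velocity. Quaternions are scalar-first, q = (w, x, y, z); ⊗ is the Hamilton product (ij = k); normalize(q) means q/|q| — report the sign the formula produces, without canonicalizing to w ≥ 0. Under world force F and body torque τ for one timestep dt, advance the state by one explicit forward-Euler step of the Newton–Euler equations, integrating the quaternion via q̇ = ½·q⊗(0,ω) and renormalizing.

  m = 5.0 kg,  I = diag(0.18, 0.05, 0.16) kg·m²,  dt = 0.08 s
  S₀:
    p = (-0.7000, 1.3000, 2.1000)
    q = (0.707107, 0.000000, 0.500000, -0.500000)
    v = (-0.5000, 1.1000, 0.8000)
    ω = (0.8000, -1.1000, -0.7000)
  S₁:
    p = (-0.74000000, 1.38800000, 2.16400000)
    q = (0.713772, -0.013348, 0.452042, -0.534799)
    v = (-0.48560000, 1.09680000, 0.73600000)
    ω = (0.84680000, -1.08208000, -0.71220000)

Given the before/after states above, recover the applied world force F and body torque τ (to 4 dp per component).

F = (0.9000, -0.2000, -4.0000)
τ = (0.1900, 0.0000, 0.0900)

ω₁ − ω₀ = (0.04680000, 0.01792000, -0.01220000)
precession coupling = (0.0847, -0.0112, 0.1144)
I·α + gyro = (0.1900, 0.0000, 0.0900)
Δv = v₁−v₀ = (0.01440000, -0.00320000, -0.06400000)
F = m·Δv/dt = (0.9000, -0.2000, -4.0000)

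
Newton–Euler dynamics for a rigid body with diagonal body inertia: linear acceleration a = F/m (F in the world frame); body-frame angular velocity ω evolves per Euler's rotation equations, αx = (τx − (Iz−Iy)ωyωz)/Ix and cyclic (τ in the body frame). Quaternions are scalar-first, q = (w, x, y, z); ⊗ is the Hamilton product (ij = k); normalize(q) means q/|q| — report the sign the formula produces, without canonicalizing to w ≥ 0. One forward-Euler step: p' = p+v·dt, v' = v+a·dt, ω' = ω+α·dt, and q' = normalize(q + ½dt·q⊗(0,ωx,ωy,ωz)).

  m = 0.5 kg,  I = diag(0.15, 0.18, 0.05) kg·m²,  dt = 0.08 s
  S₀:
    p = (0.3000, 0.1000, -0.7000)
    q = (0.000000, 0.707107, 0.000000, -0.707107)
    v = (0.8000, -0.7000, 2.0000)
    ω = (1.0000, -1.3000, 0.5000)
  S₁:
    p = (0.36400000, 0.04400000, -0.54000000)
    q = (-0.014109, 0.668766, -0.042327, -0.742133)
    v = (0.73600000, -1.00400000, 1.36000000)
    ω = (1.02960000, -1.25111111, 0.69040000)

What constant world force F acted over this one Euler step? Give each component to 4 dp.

F = (-0.4000, -1.9000, -4.0000)

v₁ − v₀ = (-0.06400000, -0.30400000, -0.64000000)
m·(v₁−v₀)/dt = (-0.4000, -1.9000, -4.0000)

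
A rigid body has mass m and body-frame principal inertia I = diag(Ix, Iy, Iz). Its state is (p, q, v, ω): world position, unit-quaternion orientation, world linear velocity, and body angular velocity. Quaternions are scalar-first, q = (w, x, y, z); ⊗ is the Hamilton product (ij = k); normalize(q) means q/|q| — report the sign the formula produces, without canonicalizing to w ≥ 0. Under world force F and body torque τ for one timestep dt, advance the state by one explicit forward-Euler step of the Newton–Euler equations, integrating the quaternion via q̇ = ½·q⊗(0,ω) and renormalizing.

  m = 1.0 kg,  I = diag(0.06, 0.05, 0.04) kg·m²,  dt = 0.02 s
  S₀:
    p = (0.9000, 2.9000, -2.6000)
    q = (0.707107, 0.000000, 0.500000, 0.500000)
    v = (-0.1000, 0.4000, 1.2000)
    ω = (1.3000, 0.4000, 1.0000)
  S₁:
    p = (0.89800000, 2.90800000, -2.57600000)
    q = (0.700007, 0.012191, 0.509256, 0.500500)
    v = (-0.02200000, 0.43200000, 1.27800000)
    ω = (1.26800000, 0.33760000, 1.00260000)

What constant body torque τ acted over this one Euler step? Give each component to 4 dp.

τ = (-0.1000, -0.1300, 0.0000)

Δω = ω₁−ω₀ = (-0.03200000, -0.06240000, 0.00260000)
gyro term ω₀×Iω₀ = (-0.0040, 0.0260, -0.0052)
τ = I·(Δω/dt) + ω₀×(Iω₀) = (-0.1000, -0.1300, 0.0000)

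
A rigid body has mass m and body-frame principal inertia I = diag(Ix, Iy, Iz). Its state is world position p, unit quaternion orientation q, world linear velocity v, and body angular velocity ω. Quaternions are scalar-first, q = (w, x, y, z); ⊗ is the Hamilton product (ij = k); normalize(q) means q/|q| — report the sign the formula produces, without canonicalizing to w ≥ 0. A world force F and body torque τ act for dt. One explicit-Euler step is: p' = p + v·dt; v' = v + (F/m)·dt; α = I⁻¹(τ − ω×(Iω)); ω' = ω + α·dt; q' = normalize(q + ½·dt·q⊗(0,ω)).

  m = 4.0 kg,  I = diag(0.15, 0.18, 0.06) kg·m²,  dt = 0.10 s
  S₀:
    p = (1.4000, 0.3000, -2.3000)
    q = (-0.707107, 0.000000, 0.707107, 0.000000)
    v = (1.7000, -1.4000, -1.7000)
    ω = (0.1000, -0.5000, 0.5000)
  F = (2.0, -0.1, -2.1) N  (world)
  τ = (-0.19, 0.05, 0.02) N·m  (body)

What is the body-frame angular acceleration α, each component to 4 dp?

α = (-1.4667, 0.2528, 0.3583)

ω×(Iω) gyroscopic = (0.0300, 0.0045, -0.0015)
α = I⁻¹(τ − ω×Iω) = (-1.4667, 0.2528, 0.3583)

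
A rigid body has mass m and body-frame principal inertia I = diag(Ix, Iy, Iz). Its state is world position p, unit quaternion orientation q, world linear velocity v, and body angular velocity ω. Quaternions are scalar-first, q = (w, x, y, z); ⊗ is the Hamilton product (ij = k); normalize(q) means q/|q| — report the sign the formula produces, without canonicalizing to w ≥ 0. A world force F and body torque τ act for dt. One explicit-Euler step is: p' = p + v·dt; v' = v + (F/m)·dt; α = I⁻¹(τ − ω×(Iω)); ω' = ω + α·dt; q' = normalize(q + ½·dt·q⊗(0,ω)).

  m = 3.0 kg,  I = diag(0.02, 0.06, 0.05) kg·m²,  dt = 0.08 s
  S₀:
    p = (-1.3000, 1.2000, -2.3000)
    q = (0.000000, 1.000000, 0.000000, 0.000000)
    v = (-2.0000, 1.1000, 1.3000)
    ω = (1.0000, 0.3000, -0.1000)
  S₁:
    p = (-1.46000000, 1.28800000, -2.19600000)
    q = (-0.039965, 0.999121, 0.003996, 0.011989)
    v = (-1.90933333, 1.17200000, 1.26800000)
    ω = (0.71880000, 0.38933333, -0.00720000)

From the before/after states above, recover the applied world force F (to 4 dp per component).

F = (3.4000, 2.7000, -1.2000)

Δv = v₁−v₀ = (0.09066667, 0.07200000, -0.03200000)
m·(v₁−v₀)/dt = (3.4000, 2.7000, -1.2000)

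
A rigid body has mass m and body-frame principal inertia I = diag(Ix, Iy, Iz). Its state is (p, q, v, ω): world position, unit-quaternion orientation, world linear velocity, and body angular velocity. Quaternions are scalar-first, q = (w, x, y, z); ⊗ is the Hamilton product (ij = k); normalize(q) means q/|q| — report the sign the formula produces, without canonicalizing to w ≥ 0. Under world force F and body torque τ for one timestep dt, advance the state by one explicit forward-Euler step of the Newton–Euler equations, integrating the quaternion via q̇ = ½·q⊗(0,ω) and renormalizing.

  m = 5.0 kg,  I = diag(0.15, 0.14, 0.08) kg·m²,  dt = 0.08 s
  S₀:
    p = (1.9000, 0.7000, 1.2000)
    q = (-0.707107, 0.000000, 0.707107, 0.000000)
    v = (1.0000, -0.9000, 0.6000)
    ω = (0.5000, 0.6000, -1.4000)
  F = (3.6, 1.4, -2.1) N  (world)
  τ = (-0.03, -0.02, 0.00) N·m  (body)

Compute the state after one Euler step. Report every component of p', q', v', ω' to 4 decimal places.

precession coupling ω×(Iω) = (0.0504, -0.0490, -0.0030)
α = I⁻¹(τ − ω×Iω) = (-0.5360, 0.2071, 0.0375)
ω' = ω + α·dt = (0.4571, 0.6166, -1.3970)
q⊗(0,ω) = (-0.4242642, -1.3435033, -0.4242642, 0.6363963)
updated quaternion q' = (-0.7226, -0.0536, 0.6887, 0.0254)
a = (0.7200, 0.2800, -0.4200)
p + v·dt = (1.9800, 0.6280, 1.2480)
v + (F/m)dt = (1.0576, -0.8776, 0.5664)

p' = (1.9800, 0.6280, 1.2480)
q' = (-0.7226, -0.0536, 0.6887, 0.0254)
v' = (1.0576, -0.8776, 0.5664)
ω' = (0.4571, 0.6166, -1.3970)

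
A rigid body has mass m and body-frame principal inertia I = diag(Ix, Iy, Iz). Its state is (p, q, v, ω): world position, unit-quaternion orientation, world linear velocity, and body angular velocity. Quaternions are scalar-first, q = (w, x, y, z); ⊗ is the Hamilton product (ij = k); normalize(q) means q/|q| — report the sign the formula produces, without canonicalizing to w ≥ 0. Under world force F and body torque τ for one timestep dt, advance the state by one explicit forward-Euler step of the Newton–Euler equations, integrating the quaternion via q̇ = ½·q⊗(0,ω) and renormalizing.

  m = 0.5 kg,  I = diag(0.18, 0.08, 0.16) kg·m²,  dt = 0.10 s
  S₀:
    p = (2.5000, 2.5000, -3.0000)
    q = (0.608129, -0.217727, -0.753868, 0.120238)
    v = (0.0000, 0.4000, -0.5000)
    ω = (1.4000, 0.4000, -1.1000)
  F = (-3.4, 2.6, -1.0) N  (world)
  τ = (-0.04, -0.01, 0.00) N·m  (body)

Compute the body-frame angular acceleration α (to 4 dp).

α = (-0.0267, 0.2600, 0.3500)

ω×(Iω) gyroscopic = (-0.0352, -0.0308, -0.0560)
(τ − ω×Iω)/I = (-0.0267, 0.2600, 0.3500)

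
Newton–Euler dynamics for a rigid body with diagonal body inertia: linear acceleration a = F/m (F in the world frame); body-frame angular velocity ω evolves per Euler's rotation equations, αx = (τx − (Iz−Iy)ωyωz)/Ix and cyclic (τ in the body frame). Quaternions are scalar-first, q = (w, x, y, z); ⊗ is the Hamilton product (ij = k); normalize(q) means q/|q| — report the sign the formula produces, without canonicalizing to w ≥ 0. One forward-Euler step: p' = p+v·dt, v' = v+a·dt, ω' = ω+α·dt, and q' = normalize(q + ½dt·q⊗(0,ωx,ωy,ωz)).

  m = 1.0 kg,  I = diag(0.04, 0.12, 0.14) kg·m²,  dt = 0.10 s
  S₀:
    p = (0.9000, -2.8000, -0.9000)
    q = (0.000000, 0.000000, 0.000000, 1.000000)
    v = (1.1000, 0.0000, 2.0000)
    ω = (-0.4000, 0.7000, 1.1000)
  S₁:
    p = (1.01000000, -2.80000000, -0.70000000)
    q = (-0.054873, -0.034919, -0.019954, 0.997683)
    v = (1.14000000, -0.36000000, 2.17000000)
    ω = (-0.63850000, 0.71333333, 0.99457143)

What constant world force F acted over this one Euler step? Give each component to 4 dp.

F = (0.4000, -3.6000, 1.7000)

v₁ − v₀ = (0.04000000, -0.36000000, 0.17000000)
F = m·Δv/dt = (0.4000, -3.6000, 1.7000)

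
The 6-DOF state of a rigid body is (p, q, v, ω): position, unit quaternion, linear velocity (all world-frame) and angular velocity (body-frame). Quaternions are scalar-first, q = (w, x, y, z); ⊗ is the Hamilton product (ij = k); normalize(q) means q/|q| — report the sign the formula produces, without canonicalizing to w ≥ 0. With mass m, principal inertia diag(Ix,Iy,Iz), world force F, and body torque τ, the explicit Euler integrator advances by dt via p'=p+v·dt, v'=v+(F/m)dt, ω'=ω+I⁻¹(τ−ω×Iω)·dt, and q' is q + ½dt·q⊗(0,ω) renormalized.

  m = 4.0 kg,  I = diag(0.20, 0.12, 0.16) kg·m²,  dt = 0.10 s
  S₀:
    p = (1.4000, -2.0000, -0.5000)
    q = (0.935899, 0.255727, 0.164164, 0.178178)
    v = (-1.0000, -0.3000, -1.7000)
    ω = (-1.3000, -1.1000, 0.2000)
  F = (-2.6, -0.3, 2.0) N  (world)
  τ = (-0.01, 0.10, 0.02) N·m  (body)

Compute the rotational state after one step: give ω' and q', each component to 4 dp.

gyro term ω×Iω = (-0.0088, -0.0104, -0.1144)
α = I⁻¹(τ − ω×Iω) = (-0.0060, 0.9200, 0.8400)
ω' = ω + α·dt = (-1.3006, -1.0080, 0.2840)
Hamilton product q⊗(0,ω) = (0.4773899, -0.9878401, -1.3122657, 0.1192933)
updated quaternion q' = (0.9563, 0.2056, 0.0982, 0.1835)

ω' = (-1.3006, -1.0080, 0.2840)
q' = (0.9563, 0.2056, 0.0982, 0.1835)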